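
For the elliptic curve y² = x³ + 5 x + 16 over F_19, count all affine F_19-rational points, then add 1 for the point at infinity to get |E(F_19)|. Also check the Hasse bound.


Affine points = {(0, 4), (0, 15), (3, 1), (3, 18), (4, 9), (4, 10), (8, 6), (8, 13), (9, 7), (9, 12), (13, 6), (13, 13), (17, 6), (17, 13)}; affine count = 14; |E(F_19)| = 15.

Discriminant check: Δ ∝ 4a³ + 27b² = 4·5³ + 27·16² = 4·125 + 27·256 ≡ 2 (mod 19). Nonzero ⇒ E is nonsingular.
For each x ∈ F_19, compute rhs = x³ + 5·x + 16 mod 19, then count y ∈ F_19 with y² ≡ rhs.
  x = 0: rhs = 16, matching y values: 4, 15 (2 points).
  x = 1: rhs = 3, matching y values: none (0 points).
  x = 2: rhs = 15, matching y values: none (0 points).
  x = 3: rhs = 1, matching y values: 1, 18 (2 points).
  x = 4: rhs = 5, matching y values: 9, 10 (2 points).
  x = 5: rhs = 14, matching y values: none (0 points).
  x = 6: rhs = 15, matching y values: none (0 points).
  x = 7: rhs = 14, matching y values: none (0 points).
  x = 8: rhs = 17, matching y values: 6, 13 (2 points).
  x = 9: rhs = 11, matching y values: 7, 12 (2 points).
  x = 10: rhs = 2, matching y values: none (0 points).
  x = 11: rhs = 15, matching y values: none (0 points).
  x = 12: rhs = 18, matching y values: none (0 points).
  x = 13: rhs = 17, matching y values: 6, 13 (2 points).
  x = 14: rhs = 18, matching y values: none (0 points).
  x = 15: rhs = 8, matching y values: none (0 points).
  x = 16: rhs = 12, matching y values: none (0 points).
  x = 17: rhs = 17, matching y values: 6, 13 (2 points).
  x = 18: rhs = 10, matching y values: none (0 points).
Total affine count: 14.
Full point count |E(F_19)| = 14 + 1 = 15.
Hasse bound: |15 − (19+1)| = |-5| = 5 ≤ 2√19 ≈ 8.7178 ✓.


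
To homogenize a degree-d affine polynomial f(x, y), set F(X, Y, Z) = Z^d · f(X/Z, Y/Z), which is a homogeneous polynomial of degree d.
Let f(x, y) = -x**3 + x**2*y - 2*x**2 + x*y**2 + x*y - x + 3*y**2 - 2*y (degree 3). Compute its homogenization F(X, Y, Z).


F(X, Y, Z) = -X**3 + X**2*Y - 2*X**2*Z + X*Y**2 + X*Y*Z - X*Z**2 + 3*Y**2*Z - 2*Y*Z**2

deg(f) = 3.
Substitute x = X/Z, y = Y/Z into f, then multiply by Z^3.
  monomial -1·x^3·y^0 ↦ -1·X^3·Y^0·Z^0.
  monomial 1·x^2·y^1 ↦ 1·X^2·Y^1·Z^0.
  monomial -2·x^2·y^0 ↦ -2·X^2·Y^0·Z^1.
  monomial 1·x^1·y^2 ↦ 1·X^1·Y^2·Z^0.
  monomial 1·x^1·y^1 ↦ 1·X^1·Y^1·Z^1.
  monomial -1·x^1·y^0 ↦ -1·X^1·Y^0·Z^2.
  monomial 3·x^0·y^2 ↦ 3·X^0·Y^2·Z^1.
  monomial -2·x^0·y^1 ↦ -2·X^0·Y^1·Z^2.
Collecting: F(X, Y, Z) = -X**3 + X**2*Y - 2*X**2*Z + X*Y**2 + X*Y*Z - X*Z**2 + 3*Y**2*Z - 2*Y*Z**2.


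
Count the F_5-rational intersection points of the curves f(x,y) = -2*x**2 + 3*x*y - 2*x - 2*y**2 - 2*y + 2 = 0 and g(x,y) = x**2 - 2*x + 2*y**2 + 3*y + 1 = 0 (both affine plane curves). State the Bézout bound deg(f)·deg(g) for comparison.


Common zeros: {(0, 2), (2, 2)}; count = 2; Bézout bound = 4.

deg(f) = 2, deg(g) = 2, so Bézout bound = 4.
Scan x ∈ F_5. For each x, list the y ∈ F_5 with f(x, y) ≡ 0 and those with g(x, y) ≡ 0 (mod 5); the common zeros in that column are the intersection.
  x = 0: f ≡ 0 at y ∈ {2}; g ≡ 0 at y ∈ {2, 4}; common: {2}.
  x = 1: f ≡ 0 at y ∈ {4}; g ≡ 0 at y ∈ {0, 1}; common: ∅.
  x = 2: f ≡ 0 at y ∈ {0, 2}; g ≡ 0 at y ∈ {2, 4}; common: {2}.
  x = 3: f ≡ 0 at y ∈ ∅; g ≡ 0 at y ∈ ∅; common: ∅.
  x = 4: f ≡ 0 at y ∈ {1, 4}; g ≡ 0 at y ∈ ∅; common: ∅.
Collecting: common zeros = {(0, 2), (2, 2)}, so the count is 2.
Comparison with the Bézout bound: 2 ≤ 4 = deg(f)·deg(g), as expected for curves with no common component (the affine F_5-count falls short of the bound because intersections may lie at infinity, over extension fields, or carry multiplicity).


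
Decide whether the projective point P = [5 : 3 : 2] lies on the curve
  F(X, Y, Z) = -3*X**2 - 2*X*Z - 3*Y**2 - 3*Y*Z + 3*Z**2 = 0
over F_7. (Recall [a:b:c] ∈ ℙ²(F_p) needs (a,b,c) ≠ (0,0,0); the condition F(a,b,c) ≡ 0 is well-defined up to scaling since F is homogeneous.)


F(5,3,2) ≡ 5 (mod 7); P is NOT on the curve.

Evaluate F(5, 3, 2) term-by-term (mod 7).
  -3*X**2 ↦ -3·25·1·1 = -75
  -2*X*Z ↦ -2·5·1·2 = -20
  -3*Y**2 ↦ -3·1·9·1 = -27
  -3*Y*Z ↦ -3·1·3·2 = -18
  3*Z**2 ↦ 3·1·1·4 = 12
Sum: F(5, 3, 2) = (-75) + (-20) + (-27) + (-18) + (12) = -128.
Reducing mod 7: -128 ≡ 5 (mod 7).
Since F(a, b, c) ≡ 5 ≠ 0 (mod 7), P does NOT lie on the curve.


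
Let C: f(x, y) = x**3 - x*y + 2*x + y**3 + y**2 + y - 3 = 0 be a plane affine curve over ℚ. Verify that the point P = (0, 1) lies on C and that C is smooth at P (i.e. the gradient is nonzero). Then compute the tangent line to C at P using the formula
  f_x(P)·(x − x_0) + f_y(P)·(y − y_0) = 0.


Tangent line at P: x + 6*y - 6 = 0.

Step 1: f(0, 1) = 0, so P lies on C.
Step 2: partial derivatives
  f_x(x, y) = 3*x**2 - y + 2, f_y(x, y) = -x + 3*y**2 + 2*y + 1.
  f_x(P) = 1, f_y(P) = 6 (gradient nonzero, so P is smooth).
Step 3: tangent line at P: 1·(x − 0) + 6·(y − 1) = 0.
Expanding: x + 6*y - 6 = 0.


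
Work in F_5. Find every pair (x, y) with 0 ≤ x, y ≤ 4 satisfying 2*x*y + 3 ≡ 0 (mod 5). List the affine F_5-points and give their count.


Affine F_5-points: {(1, 1), (2, 3), (3, 2), (4, 4)}; count = 4.

For each of the 25 pairs (x, y) ∈ F_5², evaluate f(x, y) mod 5. Record the zeros.
  x = 0: [0↦3, 1↦3, 2↦3, 3↦3, 4↦3]  zeros at y ∈ ∅
  x = 1: [0↦3, 1↦0, 2↦2, 3↦4, 4↦1]  zeros at y ∈ {1}
  x = 2: [0↦3, 1↦2, 2↦1, 3↦0, 4↦4]  zeros at y ∈ {3}
  x = 3: [0↦3, 1↦4, 2↦0, 3↦1, 4↦2]  zeros at y ∈ {2}
  x = 4: [0↦3, 1↦1, 2↦4, 3↦2, 4↦0]  zeros at y ∈ {4}
Collecting zeros: affine points = {(1, 1), (2, 3), (3, 2), (4, 4)}.
Total count |C(F_5)_aff| = 4.


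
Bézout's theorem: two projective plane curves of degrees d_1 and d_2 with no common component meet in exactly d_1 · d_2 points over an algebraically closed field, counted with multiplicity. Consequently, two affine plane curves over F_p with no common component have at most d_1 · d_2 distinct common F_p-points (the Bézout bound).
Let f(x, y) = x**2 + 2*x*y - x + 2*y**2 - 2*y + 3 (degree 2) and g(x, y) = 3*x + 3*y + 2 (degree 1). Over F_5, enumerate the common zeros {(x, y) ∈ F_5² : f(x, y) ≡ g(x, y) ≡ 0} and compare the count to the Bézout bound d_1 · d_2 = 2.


Common zeros: {(2, 4), (4, 2)}; count = 2; Bézout bound = 2.

deg(f) = 2, deg(g) = 1, so Bézout bound = 2.
Scan x ∈ F_5. For each x, list the y ∈ F_5 with f(x, y) ≡ 0 and those with g(x, y) ≡ 0 (mod 5); the common zeros in that column are the intersection.
  x = 0: f ≡ 0 at y ∈ {3}; g ≡ 0 at y ∈ {1}; common: ∅.
  x = 1: f ≡ 0 at y ∈ {1, 4}; g ≡ 0 at y ∈ {0}; common: ∅.
  x = 2: f ≡ 0 at y ∈ {0, 4}; g ≡ 0 at y ∈ {4}; common: {4}.
  x = 3: f ≡ 0 at y ∈ {1, 2}; g ≡ 0 at y ∈ {3}; common: ∅.
  x = 4: f ≡ 0 at y ∈ {0, 2}; g ≡ 0 at y ∈ {2}; common: {2}.
Collecting: common zeros = {(2, 4), (4, 2)}, so the count is 2.
Comparison with the Bézout bound: 2 ≤ 2 = deg(f)·deg(g), as expected for curves with no common component (the bound is attained).


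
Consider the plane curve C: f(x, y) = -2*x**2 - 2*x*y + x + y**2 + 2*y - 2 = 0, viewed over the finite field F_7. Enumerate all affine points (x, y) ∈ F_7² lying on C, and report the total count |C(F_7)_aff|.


Affine F_7-points: {(2, 4), (2, 5), (3, 2), (4, 1), (4, 5), (5, 4), (6, 1), (6, 2)}; count = 8.

For each of the 49 pairs (x, y) ∈ F_7², evaluate f(x, y) mod 7. Record the zeros.
  x = 0: [0↦5, 1↦1, 2↦6, 3↦6, 4↦1, 5↦5, 6↦4]  zeros at y ∈ ∅
  x = 1: [0↦4, 1↦5, 2↦1, 3↦6, 4↦6, 5↦1, 6↦5]  zeros at y ∈ ∅
  x = 2: [0↦6, 1↦5, 2↦6, 3↦2, 4↦0, 5↦0, 6↦2]  zeros at y ∈ {4, 5}
  x = 3: [0↦4, 1↦1, 2↦0, 3↦1, 4↦4, 5↦2, 6↦2]  zeros at y ∈ {2}
  x = 4: [0↦5, 1↦0, 2↦4, 3↦3, 4↦4, 5↦0, 6↦5]  zeros at y ∈ {1, 5}
  x = 5: [0↦2, 1↦2, 2↦4, 3↦1, 4↦0, 5↦1, 6↦4]  zeros at y ∈ {4}
  x = 6: [0↦2, 1↦0, 2↦0, 3↦2, 4↦6, 5↦5, 6↦6]  zeros at y ∈ {1, 2}
Collecting zeros: affine points = {(2, 4), (2, 5), (3, 2), (4, 1), (4, 5), (5, 4), (6, 1), (6, 2)}.
Total count |C(F_7)_aff| = 8.


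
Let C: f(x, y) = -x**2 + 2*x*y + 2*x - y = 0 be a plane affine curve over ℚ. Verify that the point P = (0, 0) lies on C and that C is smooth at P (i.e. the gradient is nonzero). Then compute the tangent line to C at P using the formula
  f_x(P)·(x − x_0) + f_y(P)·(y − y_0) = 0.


Tangent line at P: 2*x - y = 0.

Step 1: f(0, 0) = 0, so P lies on C.
Step 2: partial derivatives
  f_x(x, y) = -2*x + 2*y + 2, f_y(x, y) = 2*x - 1.
  f_x(P) = 2, f_y(P) = -1 (gradient nonzero, so P is smooth).
Step 3: tangent line at P: 2·(x − 0) + -1·(y − 0) = 0.
Expanding: 2*x - y = 0.


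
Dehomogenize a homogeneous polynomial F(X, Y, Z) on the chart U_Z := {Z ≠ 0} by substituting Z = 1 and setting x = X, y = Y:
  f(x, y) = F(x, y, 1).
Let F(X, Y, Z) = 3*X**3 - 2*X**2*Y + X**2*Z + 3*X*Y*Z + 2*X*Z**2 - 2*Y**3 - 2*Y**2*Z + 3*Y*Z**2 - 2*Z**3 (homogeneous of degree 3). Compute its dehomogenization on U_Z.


f(x, y) = 3*x**3 - 2*x**2*y + x**2 + 3*x*y + 2*x - 2*y**3 - 2*y**2 + 3*y - 2

On U_Z we set Z = 1. Each monomial c·X^i·Y^j·Z^k in F becomes c·x^i·y^j·1^k = c·x^i·y^j.
Substituting Z = 1: F(X, Y, 1) = 3*x**3 - 2*x**2*y + x**2 + 3*x*y + 2*x - 2*y**3 - 2*y**2 + 3*y - 2.
Note: deg(f) ≤ deg(F) = 3; strict inequality happens when F is divisible by Z (lost terms).


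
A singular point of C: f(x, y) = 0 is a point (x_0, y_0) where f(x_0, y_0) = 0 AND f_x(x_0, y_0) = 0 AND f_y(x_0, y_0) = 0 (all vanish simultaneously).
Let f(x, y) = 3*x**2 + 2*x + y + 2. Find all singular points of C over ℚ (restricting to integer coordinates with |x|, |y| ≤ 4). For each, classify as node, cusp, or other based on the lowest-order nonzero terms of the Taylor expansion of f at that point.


No singular points in the scanned grid; C is smooth there.

Compute partial derivatives:
  f_x = 6*x + 2.
  f_y = 1.
f_y = 1 is a nonzero constant, so f_y never vanishes: no point (x, y) can satisfy f = f_x = f_y = 0. In particular no (x, y) ∈ {−4, ..., 4}² is singular; the curve is smooth.


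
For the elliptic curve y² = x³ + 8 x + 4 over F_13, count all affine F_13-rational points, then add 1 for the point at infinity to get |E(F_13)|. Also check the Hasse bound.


Affine points = {(0, 2), (0, 11), (1, 0), (3, 4), (3, 9), (4, 3), (4, 10), (5, 0), (7, 0), (9, 5), (9, 8)}; affine count = 11; |E(F_13)| = 12.

Discriminant check: Δ ∝ 4a³ + 27b² = 4·8³ + 27·4² = 4·512 + 27·16 ≡ 10 (mod 13). Nonzero ⇒ E is nonsingular.
For each x ∈ F_13, compute rhs = x³ + 8·x + 4 mod 13, then count y ∈ F_13 with y² ≡ rhs.
  x = 0: rhs = 4, matching y values: 2, 11 (2 points).
  x = 1: rhs = 0, matching y values: 0 (1 points).
  x = 2: rhs = 2, matching y values: none (0 points).
  x = 3: rhs = 3, matching y values: 4, 9 (2 points).
  x = 4: rhs = 9, matching y values: 3, 10 (2 points).
  x = 5: rhs = 0, matching y values: 0 (1 points).
  x = 6: rhs = 8, matching y values: none (0 points).
  x = 7: rhs = 0, matching y values: 0 (1 points).
  x = 8: rhs = 8, matching y values: none (0 points).
  x = 9: rhs = 12, matching y values: 5, 8 (2 points).
  x = 10: rhs = 5, matching y values: none (0 points).
  x = 11: rhs = 6, matching y values: none (0 points).
  x = 12: rhs = 8, matching y values: none (0 points).
Total affine count: 11.
Full point count |E(F_13)| = 11 + 1 = 12.
Hasse bound: |12 − (13+1)| = |-2| = 2 ≤ 2√13 ≈ 7.2111 ✓.


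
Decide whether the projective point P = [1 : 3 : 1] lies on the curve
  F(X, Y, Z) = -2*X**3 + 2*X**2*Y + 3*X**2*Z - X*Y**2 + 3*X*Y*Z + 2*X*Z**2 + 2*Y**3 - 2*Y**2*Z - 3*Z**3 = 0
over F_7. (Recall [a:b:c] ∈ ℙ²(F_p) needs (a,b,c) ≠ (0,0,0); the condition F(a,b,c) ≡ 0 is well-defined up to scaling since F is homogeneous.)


F(1,3,1) ≡ 0 (mod 7); P is on the curve.

Evaluate F(1, 3, 1) term-by-term (mod 7).
  -2*X**3 ↦ -2·1·1·1 = -2
  2*X**2*Y ↦ 2·1·3·1 = 6
  3*X**2*Z ↦ 3·1·1·1 = 3
  -X*Y**2 ↦ -1·1·9·1 = -9
  3*X*Y*Z ↦ 3·1·3·1 = 9
  2*X*Z**2 ↦ 2·1·1·1 = 2
  2*Y**3 ↦ 2·1·27·1 = 54
  -2*Y**2*Z ↦ -2·1·9·1 = -18
  -3*Z**3 ↦ -3·1·1·1 = -3
Sum: F(1, 3, 1) = (-2) + (6) + (3) + (-9) + (9) + (2) + (54) + (-18) + (-3) = 42.
Reducing mod 7: 42 ≡ 0 (mod 7).
Since F(a, b, c) ≡ 0 (mod 7), P lies on the curve.


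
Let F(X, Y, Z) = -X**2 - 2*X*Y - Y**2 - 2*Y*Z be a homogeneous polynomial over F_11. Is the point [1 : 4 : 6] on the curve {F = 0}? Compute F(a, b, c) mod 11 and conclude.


F(1,4,6) ≡ 4 (mod 11); P is NOT on the curve.

Evaluate F(1, 4, 6) term-by-term (mod 11).
  -X**2 ↦ -1·1·1·1 = -1
  -2*X*Y ↦ -2·1·4·1 = -8
  -Y**2 ↦ -1·1·16·1 = -16
  -2*Y*Z ↦ -2·1·4·6 = -48
Sum: F(1, 4, 6) = (-1) + (-8) + (-16) + (-48) = -73.
Reducing mod 11: -73 ≡ 4 (mod 11).
Since F(a, b, c) ≡ 4 ≠ 0 (mod 11), P does NOT lie on the curve.


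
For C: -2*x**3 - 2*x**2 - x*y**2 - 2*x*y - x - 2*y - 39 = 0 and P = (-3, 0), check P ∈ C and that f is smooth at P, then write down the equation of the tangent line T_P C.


Tangent line at P: -43*x + 4*y - 129 = 0.

Step 1: f(-3, 0) = 0, so P lies on C.
Step 2: partial derivatives
  f_x(x, y) = -6*x**2 - 4*x - y**2 - 2*y - 1, f_y(x, y) = -2*x*y - 2*x - 2.
  f_x(P) = -43, f_y(P) = 4 (gradient nonzero, so P is smooth).
Step 3: tangent line at P: -43·(x − -3) + 4·(y − 0) = 0.
Expanding: -43*x + 4*y - 129 = 0.


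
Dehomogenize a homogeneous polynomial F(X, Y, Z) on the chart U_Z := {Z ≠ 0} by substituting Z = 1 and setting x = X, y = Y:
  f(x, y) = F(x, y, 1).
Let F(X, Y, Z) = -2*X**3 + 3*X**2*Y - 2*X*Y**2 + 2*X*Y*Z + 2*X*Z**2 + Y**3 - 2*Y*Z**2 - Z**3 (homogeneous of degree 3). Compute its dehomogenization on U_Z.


f(x, y) = -2*x**3 + 3*x**2*y - 2*x*y**2 + 2*x*y + 2*x + y**3 - 2*y - 1

On U_Z we set Z = 1. Each monomial c·X^i·Y^j·Z^k in F becomes c·x^i·y^j·1^k = c·x^i·y^j.
Substituting Z = 1: F(X, Y, 1) = -2*x**3 + 3*x**2*y - 2*x*y**2 + 2*x*y + 2*x + y**3 - 2*y - 1.
Note: deg(f) ≤ deg(F) = 3; strict inequality happens when F is divisible by Z (lost terms).


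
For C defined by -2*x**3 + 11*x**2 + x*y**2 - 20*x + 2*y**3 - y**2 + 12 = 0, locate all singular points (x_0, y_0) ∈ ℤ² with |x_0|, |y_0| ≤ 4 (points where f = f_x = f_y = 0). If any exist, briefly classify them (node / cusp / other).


Singular points: {(2, 0)}; classification: node.

Compute partial derivatives:
  f_x = -6*x**2 + 22*x + y**2 - 20.
  f_y = 2*x*y + 6*y**2 - 2*y.
Scan x_0 ∈ {−4, ..., 4}. For each x_0, f_y(x_0, y) is a polynomial in y; find its integer roots y ∈ {−4, ..., 4}, then test f_x and f at those candidates.
  x = -4: f_y(-4, y) = 6*y**2 - 10*y; vanishes at y ∈ {0}. (-4, 0): f_x = -204 ≠ 0.
  x = -3: f_y(-3, y) = 6*y**2 - 8*y; vanishes at y ∈ {0}. (-3, 0): f_x = -140 ≠ 0.
  x = -2: f_y(-2, y) = 6*y**2 - 6*y; vanishes at y ∈ {0, 1}. (-2, 0): f_x = -88 ≠ 0; (-2, 1): f_x = -87 ≠ 0.
  x = -1: f_y(-1, y) = 6*y**2 - 4*y; vanishes at y ∈ {0}. (-1, 0): f_x = -48 ≠ 0.
  x = 0: f_y(0, y) = 6*y**2 - 2*y; vanishes at y ∈ {0}. (0, 0): f_x = -20 ≠ 0.
  x = 1: f_y(1, y) = 6*y**2; vanishes at y ∈ {0}. (1, 0): f_x = -4 ≠ 0.
  x = 2: f_y(2, y) = 6*y**2 + 2*y; vanishes at y ∈ {0}. (2, 0): f_x = 0, f = 0 — SINGULAR.
  x = 3: f_y(3, y) = 6*y**2 + 4*y; vanishes at y ∈ {0}. (3, 0): f_x = -8 ≠ 0.
  x = 4: f_y(4, y) = 6*y**2 + 6*y; vanishes at y ∈ {-1, 0}. (4, -1): f_x = -27 ≠ 0; (4, 0): f_x = -28 ≠ 0.
Only singular point on the grid: (2, 0).
Classify: substitute x = 2 + u, y = 0 + v and expand: f = -2*u**3 - u**2 + u*v**2 + 2*v**3 + v**2.
No constant or linear terms (consistent with a singular point). Quadratic part: -u**2 + v**2. Cubic part: -2*u**3 + u*v**2 + 2*v**3.
The quadratic part v**2 - u**2 = (v − u)(v + u) splits into two distinct linear factors, so there are two distinct tangent lines y − 0 = ±(x − 2) — this is a node (ordinary double point).
Classification: node.


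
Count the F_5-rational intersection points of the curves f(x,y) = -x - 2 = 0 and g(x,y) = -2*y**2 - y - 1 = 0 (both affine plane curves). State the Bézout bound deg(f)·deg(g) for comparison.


Common zeros: ∅; count = 0; Bézout bound = 2.

deg(f) = 1, deg(g) = 2, so Bézout bound = 2.
Scan x ∈ F_5. For each x, list the y ∈ F_5 with f(x, y) ≡ 0 and those with g(x, y) ≡ 0 (mod 5); the common zeros in that column are the intersection.
  x = 0: f ≡ 0 at y ∈ ∅; g ≡ 0 at y ∈ ∅; common: ∅.
  x = 1: f ≡ 0 at y ∈ ∅; g ≡ 0 at y ∈ ∅; common: ∅.
  x = 2: f ≡ 0 at y ∈ ∅; g ≡ 0 at y ∈ ∅; common: ∅.
  x = 3: f ≡ 0 at y ∈ {0, 1, 2, 3, 4}; g ≡ 0 at y ∈ ∅; common: ∅.
  x = 4: f ≡ 0 at y ∈ ∅; g ≡ 0 at y ∈ ∅; common: ∅.
Collecting: common zeros = ∅, so the count is 0.
Comparison with the Bézout bound: 0 ≤ 2 = deg(f)·deg(g), as expected for curves with no common component (the affine F_5-count falls short of the bound because intersections may lie at infinity, over extension fields, or carry multiplicity).


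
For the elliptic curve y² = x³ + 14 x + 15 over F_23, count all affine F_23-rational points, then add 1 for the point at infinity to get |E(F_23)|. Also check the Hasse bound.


Affine points = {(5, 7), (5, 16), (6, 4), (6, 19), (8, 8), (8, 15), (12, 5), (12, 18), (13, 5), (13, 18), (15, 9), (15, 14), (18, 2), (18, 21), (21, 5), (21, 18), (22, 0)}; affine count = 17; |E(F_23)| = 18.

Discriminant check: Δ ∝ 4a³ + 27b² = 4·14³ + 27·15² = 4·2744 + 27·225 ≡ 8 (mod 23). Nonzero ⇒ E is nonsingular.
For each x ∈ F_23, compute rhs = x³ + 14·x + 15 mod 23, then count y ∈ F_23 with y² ≡ rhs.
  x = 0: rhs = 15, matching y values: none (0 points).
  x = 1: rhs = 7, matching y values: none (0 points).
  x = 2: rhs = 5, matching y values: none (0 points).
  x = 3: rhs = 15, matching y values: none (0 points).
  x = 4: rhs = 20, matching y values: none (0 points).
  x = 5: rhs = 3, matching y values: 7, 16 (2 points).
  x = 6: rhs = 16, matching y values: 4, 19 (2 points).
  x = 7: rhs = 19, matching y values: none (0 points).
  x = 8: rhs = 18, matching y values: 8, 15 (2 points).
  x = 9: rhs = 19, matching y values: none (0 points).
  x = 10: rhs = 5, matching y values: none (0 points).
  x = 11: rhs = 5, matching y values: none (0 points).
  x = 12: rhs = 2, matching y values: 5, 18 (2 points).
  x = 13: rhs = 2, matching y values: 5, 18 (2 points).
  x = 14: rhs = 11, matching y values: none (0 points).
  x = 15: rhs = 12, matching y values: 9, 14 (2 points).
  x = 16: rhs = 11, matching y values: none (0 points).
  x = 17: rhs = 14, matching y values: none (0 points).
  x = 18: rhs = 4, matching y values: 2, 21 (2 points).
  x = 19: rhs = 10, matching y values: none (0 points).
  x = 20: rhs = 15, matching y values: none (0 points).
  x = 21: rhs = 2, matching y values: 5, 18 (2 points).
  x = 22: rhs = 0, matching y values: 0 (1 points).
Total affine count: 17.
Full point count |E(F_23)| = 17 + 1 = 18.
Hasse bound: |18 − (23+1)| = |-6| = 6 ≤ 2√23 ≈ 9.5917 ✓.


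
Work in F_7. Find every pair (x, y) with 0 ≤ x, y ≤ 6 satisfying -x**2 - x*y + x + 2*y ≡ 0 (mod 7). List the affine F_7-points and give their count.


Affine F_7-points: {(0, 0), (1, 0), (3, 1), (4, 1), (5, 5), (6, 3)}; count = 6.

For each of the 49 pairs (x, y) ∈ F_7², evaluate f(x, y) mod 7. Record the zeros.
  x = 0: [0↦0, 1↦2, 2↦4, 3↦6, 4↦1, 5↦3, 6↦5]  zeros at y ∈ {0}
  x = 1: [0↦0, 1↦1, 2↦2, 3↦3, 4↦4, 5↦5, 6↦6]  zeros at y ∈ {0}
  x = 2: [0↦5, 1↦5, 2↦5, 3↦5, 4↦5, 5↦5, 6↦5]  zeros at y ∈ ∅
  x = 3: [0↦1, 1↦0, 2↦6, 3↦5, 4↦4, 5↦3, 6↦2]  zeros at y ∈ {1}
  x = 4: [0↦2, 1↦0, 2↦5, 3↦3, 4↦1, 5↦6, 6↦4]  zeros at y ∈ {1}
  x = 5: [0↦1, 1↦5, 2↦2, 3↦6, 4↦3, 5↦0, 6↦4]  zeros at y ∈ {5}
  x = 6: [0↦5, 1↦1, 2↦4, 3↦0, 4↦3, 5↦6, 6↦2]  zeros at y ∈ {3}
Collecting zeros: affine points = {(0, 0), (1, 0), (3, 1), (4, 1), (5, 5), (6, 3)}.
Total count |C(F_7)_aff| = 6.


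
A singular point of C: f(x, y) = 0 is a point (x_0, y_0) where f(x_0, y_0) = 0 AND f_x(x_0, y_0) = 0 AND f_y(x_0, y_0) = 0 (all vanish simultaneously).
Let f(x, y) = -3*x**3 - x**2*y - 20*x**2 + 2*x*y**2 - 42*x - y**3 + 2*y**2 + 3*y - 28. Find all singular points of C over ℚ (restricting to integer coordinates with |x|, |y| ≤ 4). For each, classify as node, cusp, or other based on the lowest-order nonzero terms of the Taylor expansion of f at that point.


Singular points: {(-2, -1)}; classification: node.

Compute partial derivatives:
  f_x = -9*x**2 - 2*x*y - 40*x + 2*y**2 - 42.
  f_y = -x**2 + 4*x*y - 3*y**2 + 4*y + 3.
Scan x_0 ∈ {−4, ..., 4}. For each x_0, f_y(x_0, y) is a polynomial in y; find its integer roots y ∈ {−4, ..., 4}, then test f_x and f at those candidates.
  x = -4: f_y(-4, y) = -3*y**2 - 12*y - 13; no integer root y with |y| ≤ 4.
  x = -3: f_y(-3, y) = -3*y**2 - 8*y - 6; no integer root y with |y| ≤ 4.
  x = -2: f_y(-2, y) = -3*y**2 - 4*y - 1; vanishes at y ∈ {-1}. (-2, -1): f_x = 0, f = 0 — SINGULAR.
  x = -1: f_y(-1, y) = 2 - 3*y**2; no integer root y with |y| ≤ 4.
  x = 0: f_y(0, y) = -3*y**2 + 4*y + 3; no integer root y with |y| ≤ 4.
  x = 1: f_y(1, y) = -3*y**2 + 8*y + 2; no integer root y with |y| ≤ 4.
  x = 2: f_y(2, y) = -3*y**2 + 12*y - 1; no integer root y with |y| ≤ 4.
  x = 3: f_y(3, y) = -3*y**2 + 16*y - 6; no integer root y with |y| ≤ 4.
  x = 4: f_y(4, y) = -3*y**2 + 20*y - 13; no integer root y with |y| ≤ 4.
Only singular point on the grid: (-2, -1).
Classify: substitute x = -2 + u, y = -1 + v and expand: f = -3*u**3 - u**2*v - u**2 + 2*u*v**2 - v**3 + v**2.
No constant or linear terms (consistent with a singular point). Quadratic part: -u**2 + v**2. Cubic part: -3*u**3 - u**2*v + 2*u*v**2 - v**3.
The quadratic part v**2 - u**2 = (v − u)(v + u) splits into two distinct linear factors, so there are two distinct tangent lines y − -1 = ±(x − -2) — this is a node (ordinary double point).
Classification: node.


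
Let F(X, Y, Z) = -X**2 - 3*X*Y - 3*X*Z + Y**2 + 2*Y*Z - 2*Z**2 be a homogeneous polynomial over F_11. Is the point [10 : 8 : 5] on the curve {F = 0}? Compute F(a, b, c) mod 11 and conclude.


F(10,8,5) ≡ 0 (mod 11); P is on the curve.

Evaluate F(10, 8, 5) term-by-term (mod 11).
  -X**2 ↦ -1·100·1·1 = -100
  -3*X*Y ↦ -3·10·8·1 = -240
  -3*X*Z ↦ -3·10·1·5 = -150
  Y**2 ↦ 1·1·64·1 = 64
  2*Y*Z ↦ 2·1·8·5 = 80
  -2*Z**2 ↦ -2·1·1·25 = -50
Sum: F(10, 8, 5) = (-100) + (-240) + (-150) + (64) + (80) + (-50) = -396.
Reducing mod 11: -396 ≡ 0 (mod 11).
Since F(a, b, c) ≡ 0 (mod 11), P lies on the curve.


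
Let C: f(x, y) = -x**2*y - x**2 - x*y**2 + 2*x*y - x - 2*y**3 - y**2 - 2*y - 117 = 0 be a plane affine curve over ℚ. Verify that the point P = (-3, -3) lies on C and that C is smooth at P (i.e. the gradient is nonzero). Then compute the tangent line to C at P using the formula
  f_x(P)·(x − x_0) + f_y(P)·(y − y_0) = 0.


Tangent line at P: -28*x - 83*y - 333 = 0.

Step 1: f(-3, -3) = 0, so P lies on C.
Step 2: partial derivatives
  f_x(x, y) = -2*x*y - 2*x - y**2 + 2*y - 1, f_y(x, y) = -x**2 - 2*x*y + 2*x - 6*y**2 - 2*y - 2.
  f_x(P) = -28, f_y(P) = -83 (gradient nonzero, so P is smooth).
Step 3: tangent line at P: -28·(x − -3) + -83·(y − -3) = 0.
Expanding: -28*x - 83*y - 333 = 0.


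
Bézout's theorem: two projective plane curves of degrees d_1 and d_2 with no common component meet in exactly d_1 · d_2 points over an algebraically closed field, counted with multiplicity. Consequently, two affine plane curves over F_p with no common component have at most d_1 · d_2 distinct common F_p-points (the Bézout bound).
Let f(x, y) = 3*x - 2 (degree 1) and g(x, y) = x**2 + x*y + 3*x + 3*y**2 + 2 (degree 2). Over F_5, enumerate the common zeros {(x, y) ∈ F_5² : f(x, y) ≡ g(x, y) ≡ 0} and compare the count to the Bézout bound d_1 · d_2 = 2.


Common zeros: {(4, 0), (4, 2)}; count = 2; Bézout bound = 2.

deg(f) = 1, deg(g) = 2, so Bézout bound = 2.
Scan x ∈ F_5. For each x, list the y ∈ F_5 with f(x, y) ≡ 0 and those with g(x, y) ≡ 0 (mod 5); the common zeros in that column are the intersection.
  x = 0: f ≡ 0 at y ∈ ∅; g ≡ 0 at y ∈ {1, 4}; common: ∅.
  x = 1: f ≡ 0 at y ∈ ∅; g ≡ 0 at y ∈ {1, 2}; common: ∅.
  x = 2: f ≡ 0 at y ∈ ∅; g ≡ 0 at y ∈ {3}; common: ∅.
  x = 3: f ≡ 0 at y ∈ ∅; g ≡ 0 at y ∈ {0, 4}; common: ∅.
  x = 4: f ≡ 0 at y ∈ {0, 1, 2, 3, 4}; g ≡ 0 at y ∈ {0, 2}; common: {0, 2}.
Collecting: common zeros = {(4, 0), (4, 2)}, so the count is 2.
Comparison with the Bézout bound: 2 ≤ 2 = deg(f)·deg(g), as expected for curves with no common component (the bound is attained).


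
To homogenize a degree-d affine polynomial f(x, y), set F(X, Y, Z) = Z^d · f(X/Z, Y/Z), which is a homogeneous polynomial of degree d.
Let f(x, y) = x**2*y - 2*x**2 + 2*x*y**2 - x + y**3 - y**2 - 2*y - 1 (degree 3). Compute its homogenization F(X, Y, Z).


F(X, Y, Z) = X**2*Y - 2*X**2*Z + 2*X*Y**2 - X*Z**2 + Y**3 - Y**2*Z - 2*Y*Z**2 - Z**3

deg(f) = 3.
Substitute x = X/Z, y = Y/Z into f, then multiply by Z^3.
  monomial 1·x^2·y^1 ↦ 1·X^2·Y^1·Z^0.
  monomial -2·x^2·y^0 ↦ -2·X^2·Y^0·Z^1.
  monomial 2·x^1·y^2 ↦ 2·X^1·Y^2·Z^0.
  monomial -1·x^1·y^0 ↦ -1·X^1·Y^0·Z^2.
  monomial 1·x^0·y^3 ↦ 1·X^0·Y^3·Z^0.
  monomial -1·x^0·y^2 ↦ -1·X^0·Y^2·Z^1.
  monomial -2·x^0·y^1 ↦ -2·X^0·Y^1·Z^2.
  monomial -1·x^0·y^0 ↦ -1·X^0·Y^0·Z^3.
Collecting: F(X, Y, Z) = X**2*Y - 2*X**2*Z + 2*X*Y**2 - X*Z**2 + Y**3 - Y**2*Z - 2*Y*Z**2 - Z**3.


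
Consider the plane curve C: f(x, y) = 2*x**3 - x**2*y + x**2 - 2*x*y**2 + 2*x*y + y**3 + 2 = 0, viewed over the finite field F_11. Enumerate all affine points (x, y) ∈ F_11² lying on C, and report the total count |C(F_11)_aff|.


Affine F_11-points: {(0, 4), (2, 0), (2, 4), (4, 3), (5, 1), (5, 4), (5, 5), (6, 6), (6, 8), (6, 9), (7, 0), (9, 7), (10, 2)}; count = 13.

For each of the 121 pairs (x, y) ∈ F_11², evaluate f(x, y) mod 11. Record the zeros.
  x = 0: [0↦2, 1↦3, 2↦10, 3↦7, 4↦0, 5↦6, 6↦9, 7↦4, 8↦8, 9↦5, 10↦1]  zeros at y ∈ {4}
  x = 1: [0↦5, 1↦5, 2↦7, 3↦6, 4↦8, 5↦8, 6↦1, 7↦4, 8↦1, 9↦9, 10↦1]  zeros at y ∈ ∅
  x = 2: [0↦0, 1↦8, 2↦3, 3↦2, 4↦0, 5↦3, 6↦6, 7↦4, 8↦3, 9↦9, 10↦6]  zeros at y ∈ {0, 4}
  x = 3: [0↦10, 1↦2, 2↦10, 3↦7, 4↦10, 5↦3, 6↦3, 7↦5, 8↦4, 9↦6, 10↦6]  zeros at y ∈ ∅
  x = 4: [0↦3, 1↦10, 2↦7, 3↦0, 4↦6, 5↦9, 6↦4, 7↦8, 8↦5, 9↦1, 10↦2]  zeros at y ∈ {3}
  x = 5: [0↦2, 1↦0, 2↦6, 3↦4, 4↦0, 5↦0, 6↦10, 7↦3, 8↦7, 9↦6, 10↦6]  zeros at y ∈ {1, 4, 5}
  x = 6: [0↦8, 1↦6, 2↦8, 3↦9, 4↦4, 5↦10, 6↦0, 7↦2, 8↦0, 9↦0, 10↦8]  zeros at y ∈ {6, 8, 9}
  x = 7: [0↦0, 1↦7, 2↦3, 3↦5, 4↦8, 5↦7, 6↦8, 7↦6, 8↦7, 9↦6, 10↦9]  zeros at y ∈ {0}
  x = 8: [0↦1, 1↦4, 2↦3, 3↦4, 4↦2, 5↦3, 6↦2, 7↦5, 8↦7, 9↦3, 10↦10]  zeros at y ∈ ∅
  x = 9: [0↦1, 1↦9, 2↦9, 3↦7, 4↦9, 5↦10, 6↦5, 7↦0, 8↦1, 9↦3, 10↦1]  zeros at y ∈ {7}
  x = 10: [0↦1, 1↦1, 2↦0, 3↦4, 4↦8, 5↦7, 6↦7, 7↦3, 8↦1, 9↦7, 10↦5]  zeros at y ∈ {2}
Collecting zeros: affine points = {(0, 4), (2, 0), (2, 4), (4, 3), (5, 1), (5, 4), (5, 5), (6, 6), (6, 8), (6, 9), (7, 0), (9, 7), (10, 2)}.
Total count |C(F_11)_aff| = 13.


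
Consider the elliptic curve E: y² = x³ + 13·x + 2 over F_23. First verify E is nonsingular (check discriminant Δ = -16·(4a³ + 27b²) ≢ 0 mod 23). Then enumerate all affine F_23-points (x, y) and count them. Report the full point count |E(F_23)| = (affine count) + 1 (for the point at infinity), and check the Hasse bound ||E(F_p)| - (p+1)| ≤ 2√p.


Affine points = {(0, 5), (0, 18), (1, 4), (1, 19), (2, 6), (2, 17), (4, 7), (4, 16), (5, 10), (5, 13), (11, 2), (11, 21), (12, 0), (19, 1), (19, 22)}; affine count = 15; |E(F_23)| = 16.

Discriminant check: Δ ∝ 4a³ + 27b² = 4·13³ + 27·2² = 4·2197 + 27·4 ≡ 18 (mod 23). Nonzero ⇒ E is nonsingular.
For each x ∈ F_23, compute rhs = x³ + 13·x + 2 mod 23, then count y ∈ F_23 with y² ≡ rhs.
  x = 0: rhs = 2, matching y values: 5, 18 (2 points).
  x = 1: rhs = 16, matching y values: 4, 19 (2 points).
  x = 2: rhs = 13, matching y values: 6, 17 (2 points).
  x = 3: rhs = 22, matching y values: none (0 points).
  x = 4: rhs = 3, matching y values: 7, 16 (2 points).
  x = 5: rhs = 8, matching y values: 10, 13 (2 points).
  x = 6: rhs = 20, matching y values: none (0 points).
  x = 7: rhs = 22, matching y values: none (0 points).
  x = 8: rhs = 20, matching y values: none (0 points).
  x = 9: rhs = 20, matching y values: none (0 points).
  x = 10: rhs = 5, matching y values: none (0 points).
  x = 11: rhs = 4, matching y values: 2, 21 (2 points).
  x = 12: rhs = 0, matching y values: 0 (1 points).
  x = 13: rhs = 22, matching y values: none (0 points).
  x = 14: rhs = 7, matching y values: none (0 points).
  x = 15: rhs = 7, matching y values: none (0 points).
  x = 16: rhs = 5, matching y values: none (0 points).
  x = 17: rhs = 7, matching y values: none (0 points).
  x = 18: rhs = 19, matching y values: none (0 points).
  x = 19: rhs = 1, matching y values: 1, 22 (2 points).
  x = 20: rhs = 5, matching y values: none (0 points).
  x = 21: rhs = 14, matching y values: none (0 points).
  x = 22: rhs = 11, matching y values: none (0 points).
Total affine count: 15.
Full point count |E(F_23)| = 15 + 1 = 16.
Hasse bound: |16 − (23+1)| = |-8| = 8 ≤ 2√23 ≈ 9.5917 ✓.


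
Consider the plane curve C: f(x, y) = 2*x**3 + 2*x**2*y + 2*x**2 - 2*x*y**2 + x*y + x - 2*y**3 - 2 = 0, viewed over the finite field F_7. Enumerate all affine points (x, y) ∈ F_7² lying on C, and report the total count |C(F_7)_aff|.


Affine F_7-points: {(0, 3), (0, 5), (0, 6), (1, 6), (2, 1), (3, 3), (5, 2), (6, 6)}; count = 8.

For each of the 49 pairs (x, y) ∈ F_7², evaluate f(x, y) mod 7. Record the zeros.
  x = 0: [0↦5, 1↦3, 2↦3, 3↦0, 4↦3, 5↦0, 6↦0]  zeros at y ∈ {3, 5, 6}
  x = 1: [0↦3, 1↦2, 2↦6, 3↦3, 4↦2, 5↦5, 6↦0]  zeros at y ∈ {6}
  x = 2: [0↦3, 1↦0, 2↦5, 3↦6, 4↦5, 5↦4, 6↦5]  zeros at y ∈ {1}
  x = 3: [0↦3, 1↦2, 2↦5, 3↦0, 4↦3, 5↦2, 6↦6]  zeros at y ∈ {3}
  x = 4: [0↦1, 1↦6, 2↦4, 3↦4, 4↦1, 5↦4, 6↦1]  zeros at y ∈ ∅
  x = 5: [0↦2, 1↦3, 2↦0, 3↦2, 4↦4, 5↦1, 6↦2]  zeros at y ∈ {2}
  x = 6: [0↦4, 1↦5, 2↦5, 3↦6, 4↦3, 5↦5, 6↦0]  zeros at y ∈ {6}
Collecting zeros: affine points = {(0, 3), (0, 5), (0, 6), (1, 6), (2, 1), (3, 3), (5, 2), (6, 6)}.
Total count |C(F_7)_aff| = 8.


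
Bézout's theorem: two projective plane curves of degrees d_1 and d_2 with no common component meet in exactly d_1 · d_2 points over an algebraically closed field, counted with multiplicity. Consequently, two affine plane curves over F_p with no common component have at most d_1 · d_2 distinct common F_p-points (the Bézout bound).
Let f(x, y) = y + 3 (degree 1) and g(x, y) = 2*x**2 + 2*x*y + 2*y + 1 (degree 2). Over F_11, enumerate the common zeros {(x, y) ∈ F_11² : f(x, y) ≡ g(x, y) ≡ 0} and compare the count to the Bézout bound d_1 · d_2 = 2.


Common zeros: ∅; count = 0; Bézout bound = 2.

deg(f) = 1, deg(g) = 2, so Bézout bound = 2.
Scan x ∈ F_11. For each x, list the y ∈ F_11 with f(x, y) ≡ 0 and those with g(x, y) ≡ 0 (mod 11); the common zeros in that column are the intersection.
  x = 0: f ≡ 0 at y ∈ {8}; g ≡ 0 at y ∈ {5}; common: ∅.
  x = 1: f ≡ 0 at y ∈ {8}; g ≡ 0 at y ∈ {2}; common: ∅.
  x = 2: f ≡ 0 at y ∈ {8}; g ≡ 0 at y ∈ {4}; common: ∅.
  x = 3: f ≡ 0 at y ∈ {8}; g ≡ 0 at y ∈ {10}; common: ∅.
  x = 4: f ≡ 0 at y ∈ {8}; g ≡ 0 at y ∈ {0}; common: ∅.
  x = 5: f ≡ 0 at y ∈ {8}; g ≡ 0 at y ∈ {4}; common: ∅.
  x = 6: f ≡ 0 at y ∈ {8}; g ≡ 0 at y ∈ {5}; common: ∅.
  x = 7: f ≡ 0 at y ∈ {8}; g ≡ 0 at y ∈ {0}; common: ∅.
  x = 8: f ≡ 0 at y ∈ {8}; g ≡ 0 at y ∈ {2}; common: ∅.
  x = 9: f ≡ 0 at y ∈ {8}; g ≡ 0 at y ∈ {10}; common: ∅.
  x = 10: f ≡ 0 at y ∈ {8}; g ≡ 0 at y ∈ ∅; common: ∅.
Collecting: common zeros = ∅, so the count is 0.
Comparison with the Bézout bound: 0 ≤ 2 = deg(f)·deg(g), as expected for curves with no common component (the affine F_11-count falls short of the bound because intersections may lie at infinity, over extension fields, or carry multiplicity).


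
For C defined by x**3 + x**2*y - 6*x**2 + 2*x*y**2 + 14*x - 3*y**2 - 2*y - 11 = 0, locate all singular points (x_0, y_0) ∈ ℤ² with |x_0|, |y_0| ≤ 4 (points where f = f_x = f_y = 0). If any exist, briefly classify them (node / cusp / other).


Singular points: {(2, -1)}; classification: node.

Compute partial derivatives:
  f_x = 3*x**2 + 2*x*y - 12*x + 2*y**2 + 14.
  f_y = x**2 + 4*x*y - 6*y - 2.
Scan x_0 ∈ {−4, ..., 4}. For each x_0, f_y(x_0, y) is a polynomial in y; find its integer roots y ∈ {−4, ..., 4}, then test f_x and f at those candidates.
  x = -4: f_y(-4, y) = 14 - 22*y; no integer root y with |y| ≤ 4.
  x = -3: f_y(-3, y) = 7 - 18*y; no integer root y with |y| ≤ 4.
  x = -2: f_y(-2, y) = 2 - 14*y; no integer root y with |y| ≤ 4.
  x = -1: f_y(-1, y) = -10*y - 1; no integer root y with |y| ≤ 4.
  x = 0: f_y(0, y) = -6*y - 2; no integer root y with |y| ≤ 4.
  x = 1: f_y(1, y) = -2*y - 1; no integer root y with |y| ≤ 4.
  x = 2: f_y(2, y) = 2*y + 2; vanishes at y ∈ {-1}. (2, -1): f_x = 0, f = 0 — SINGULAR.
  x = 3: f_y(3, y) = 6*y + 7; no integer root y with |y| ≤ 4.
  x = 4: f_y(4, y) = 10*y + 14; no integer root y with |y| ≤ 4.
Only singular point on the grid: (2, -1).
Classify: substitute x = 2 + u, y = -1 + v and expand: f = u**3 + u**2*v - u**2 + 2*u*v**2 + v**2.
No constant or linear terms (consistent with a singular point). Quadratic part: -u**2 + v**2. Cubic part: u**3 + u**2*v + 2*u*v**2.
The quadratic part v**2 - u**2 = (v − u)(v + u) splits into two distinct linear factors, so there are two distinct tangent lines y − -1 = ±(x − 2) — this is a node (ordinary double point).
Classification: node.


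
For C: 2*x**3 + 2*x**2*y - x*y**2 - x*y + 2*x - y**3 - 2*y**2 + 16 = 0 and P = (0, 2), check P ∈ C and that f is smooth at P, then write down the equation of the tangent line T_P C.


Tangent line at P: -4*x - 20*y + 40 = 0.

Step 1: f(0, 2) = 0, so P lies on C.
Step 2: partial derivatives
  f_x(x, y) = 6*x**2 + 4*x*y - y**2 - y + 2, f_y(x, y) = 2*x**2 - 2*x*y - x - 3*y**2 - 4*y.
  f_x(P) = -4, f_y(P) = -20 (gradient nonzero, so P is smooth).
Step 3: tangent line at P: -4·(x − 0) + -20·(y − 2) = 0.
Expanding: -4*x - 20*y + 40 = 0.


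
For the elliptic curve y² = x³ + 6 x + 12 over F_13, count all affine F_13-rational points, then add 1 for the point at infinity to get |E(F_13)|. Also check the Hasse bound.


Affine points = {(0, 5), (0, 8), (4, 3), (4, 10), (6, 2), (6, 11), (8, 0)}; affine count = 7; |E(F_13)| = 8.

Discriminant check: Δ ∝ 4a³ + 27b² = 4·6³ + 27·12² = 4·216 + 27·144 ≡ 7 (mod 13). Nonzero ⇒ E is nonsingular.
For each x ∈ F_13, compute rhs = x³ + 6·x + 12 mod 13, then count y ∈ F_13 with y² ≡ rhs.
  x = 0: rhs = 12, matching y values: 5, 8 (2 points).
  x = 1: rhs = 6, matching y values: none (0 points).
  x = 2: rhs = 6, matching y values: none (0 points).
  x = 3: rhs = 5, matching y values: none (0 points).
  x = 4: rhs = 9, matching y values: 3, 10 (2 points).
  x = 5: rhs = 11, matching y values: none (0 points).
  x = 6: rhs = 4, matching y values: 2, 11 (2 points).
  x = 7: rhs = 7, matching y values: none (0 points).
  x = 8: rhs = 0, matching y values: 0 (1 points).
  x = 9: rhs = 2, matching y values: none (0 points).
  x = 10: rhs = 6, matching y values: none (0 points).
  x = 11: rhs = 5, matching y values: none (0 points).
  x = 12: rhs = 5, matching y values: none (0 points).
Total affine count: 7.
Full point count |E(F_13)| = 7 + 1 = 8.
Hasse bound: |8 − (13+1)| = |-6| = 6 ≤ 2√13 ≈ 7.2111 ✓.


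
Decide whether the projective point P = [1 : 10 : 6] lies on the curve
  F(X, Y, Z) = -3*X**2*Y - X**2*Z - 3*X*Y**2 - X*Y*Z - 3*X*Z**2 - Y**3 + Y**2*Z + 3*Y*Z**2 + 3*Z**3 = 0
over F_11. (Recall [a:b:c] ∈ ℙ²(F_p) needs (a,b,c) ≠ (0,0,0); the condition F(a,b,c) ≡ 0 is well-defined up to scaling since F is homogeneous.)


F(1,10,6) ≡ 10 (mod 11); P is NOT on the curve.

Evaluate F(1, 10, 6) term-by-term (mod 11).
  -3*X**2*Y ↦ -3·1·10·1 = -30
  -X**2*Z ↦ -1·1·1·6 = -6
  -3*X*Y**2 ↦ -3·1·100·1 = -300
  -X*Y*Z ↦ -1·1·10·6 = -60
  -3*X*Z**2 ↦ -3·1·1·36 = -108
  -Y**3 ↦ -1·1·1000·1 = -1000
  Y**2*Z ↦ 1·1·100·6 = 600
  3*Y*Z**2 ↦ 3·1·10·36 = 1080
  3*Z**3 ↦ 3·1·1·216 = 648
Sum: F(1, 10, 6) = (-30) + (-6) + (-300) + (-60) + (-108) + (-1000) + (600) + (1080) + (648) = 824.
Reducing mod 11: 824 ≡ 10 (mod 11).
Since F(a, b, c) ≡ 10 ≠ 0 (mod 11), P does NOT lie on the curve.


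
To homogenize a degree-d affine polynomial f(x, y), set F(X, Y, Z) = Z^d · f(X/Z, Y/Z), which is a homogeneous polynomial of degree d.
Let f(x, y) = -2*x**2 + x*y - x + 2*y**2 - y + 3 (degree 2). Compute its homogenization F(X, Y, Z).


F(X, Y, Z) = -2*X**2 + X*Y - X*Z + 2*Y**2 - Y*Z + 3*Z**2

deg(f) = 2.
Substitute x = X/Z, y = Y/Z into f, then multiply by Z^2.
  monomial -2·x^2·y^0 ↦ -2·X^2·Y^0·Z^0.
  monomial 1·x^1·y^1 ↦ 1·X^1·Y^1·Z^0.
  monomial -1·x^1·y^0 ↦ -1·X^1·Y^0·Z^1.
  monomial 2·x^0·y^2 ↦ 2·X^0·Y^2·Z^0.
  monomial -1·x^0·y^1 ↦ -1·X^0·Y^1·Z^1.
  monomial 3·x^0·y^0 ↦ 3·X^0·Y^0·Z^2.
Collecting: F(X, Y, Z) = -2*X**2 + X*Y - X*Z + 2*Y**2 - Y*Z + 3*Z**2.


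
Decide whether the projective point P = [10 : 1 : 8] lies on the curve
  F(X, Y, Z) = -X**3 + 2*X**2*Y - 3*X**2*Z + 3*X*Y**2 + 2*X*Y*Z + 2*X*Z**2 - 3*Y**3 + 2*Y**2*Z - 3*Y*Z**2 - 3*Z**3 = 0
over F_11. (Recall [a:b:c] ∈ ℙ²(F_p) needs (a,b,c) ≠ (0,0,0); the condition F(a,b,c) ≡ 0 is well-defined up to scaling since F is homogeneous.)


F(10,1,8) ≡ 9 (mod 11); P is NOT on the curve.

Evaluate F(10, 1, 8) term-by-term (mod 11).
  -X**3 ↦ -1·1000·1·1 = -1000
  2*X**2*Y ↦ 2·100·1·1 = 200
  -3*X**2*Z ↦ -3·100·1·8 = -2400
  3*X*Y**2 ↦ 3·10·1·1 = 30
  2*X*Y*Z ↦ 2·10·1·8 = 160
  2*X*Z**2 ↦ 2·10·1·64 = 1280
  -3*Y**3 ↦ -3·1·1·1 = -3
  2*Y**2*Z ↦ 2·1·1·8 = 16
  -3*Y*Z**2 ↦ -3·1·1·64 = -192
  -3*Z**3 ↦ -3·1·1·512 = -1536
Sum: F(10, 1, 8) = (-1000) + (200) + (-2400) + (30) + (160) + (1280) + (-3) + (16) + (-192) + (-1536) = -3445.
Reducing mod 11: -3445 ≡ 9 (mod 11).
Since F(a, b, c) ≡ 9 ≠ 0 (mod 11), P does NOT lie on the curve.


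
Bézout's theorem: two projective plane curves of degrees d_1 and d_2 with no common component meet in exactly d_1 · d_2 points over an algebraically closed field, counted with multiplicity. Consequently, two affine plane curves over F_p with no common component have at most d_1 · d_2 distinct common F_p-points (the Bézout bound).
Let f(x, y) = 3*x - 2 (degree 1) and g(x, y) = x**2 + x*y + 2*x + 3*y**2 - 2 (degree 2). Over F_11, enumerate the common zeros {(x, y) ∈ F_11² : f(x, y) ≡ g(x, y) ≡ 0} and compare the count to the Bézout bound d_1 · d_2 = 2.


Common zeros: ∅; count = 0; Bézout bound = 2.

deg(f) = 1, deg(g) = 2, so Bézout bound = 2.
Scan x ∈ F_11. For each x, list the y ∈ F_11 with f(x, y) ≡ 0 and those with g(x, y) ≡ 0 (mod 11); the common zeros in that column are the intersection.
  x = 0: f ≡ 0 at y ∈ ∅; g ≡ 0 at y ∈ ∅; common: ∅.
  x = 1: f ≡ 0 at y ∈ ∅; g ≡ 0 at y ∈ {9}; common: ∅.
  x = 2: f ≡ 0 at y ∈ ∅; g ≡ 0 at y ∈ {1, 2}; common: ∅.
  x = 3: f ≡ 0 at y ∈ ∅; g ≡ 0 at y ∈ ∅; common: ∅.
  x = 4: f ≡ 0 at y ∈ ∅; g ≡ 0 at y ∈ {0, 6}; common: ∅.
  x = 5: f ≡ 0 at y ∈ ∅; g ≡ 0 at y ∈ {0, 2}; common: ∅.
  x = 6: f ≡ 0 at y ∈ ∅; g ≡ 0 at y ∈ {1, 8}; common: ∅.
  x = 7: f ≡ 0 at y ∈ ∅; g ≡ 0 at y ∈ ∅; common: ∅.
  x = 8: f ≡ 0 at y ∈ {0, 1, 2, 3, 4, 5, 6, 7, 8, 9, 10}; g ≡ 0 at y ∈ ∅; common: ∅.
  x = 9: f ≡ 0 at y ∈ ∅; g ≡ 0 at y ∈ ∅; common: ∅.
  x = 10: f ≡ 0 at y ∈ ∅; g ≡ 0 at y ∈ {6, 9}; common: ∅.
Collecting: common zeros = ∅, so the count is 0.
Comparison with the Bézout bound: 0 ≤ 2 = deg(f)·deg(g), as expected for curves with no common component (the affine F_11-count falls short of the bound because intersections may lie at infinity, over extension fields, or carry multiplicity).
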